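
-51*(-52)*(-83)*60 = -13206960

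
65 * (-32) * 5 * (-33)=343200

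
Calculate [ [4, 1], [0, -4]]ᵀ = [[4, 0], [1, -4]]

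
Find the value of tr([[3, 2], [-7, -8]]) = diagonal: 3 + (-8)
= -5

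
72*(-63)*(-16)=72576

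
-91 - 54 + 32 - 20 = -133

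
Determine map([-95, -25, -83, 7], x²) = (-95)²=9025, (-25)²=625, (-83)²=6889, (7)²=49
= [9025, 625, 6889, 49]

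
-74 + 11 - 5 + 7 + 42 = -19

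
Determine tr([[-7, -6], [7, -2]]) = diagonal: (-7) + (-2)
= -9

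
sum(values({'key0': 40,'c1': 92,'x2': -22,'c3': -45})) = 65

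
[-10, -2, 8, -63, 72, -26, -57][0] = -10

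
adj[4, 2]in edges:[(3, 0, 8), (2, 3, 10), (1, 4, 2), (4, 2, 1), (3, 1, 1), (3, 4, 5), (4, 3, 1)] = 1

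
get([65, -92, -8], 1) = -92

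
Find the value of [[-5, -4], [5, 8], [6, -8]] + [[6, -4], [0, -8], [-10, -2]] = [[1, -8], [5, 0], [-4, -10]]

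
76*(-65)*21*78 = -8091720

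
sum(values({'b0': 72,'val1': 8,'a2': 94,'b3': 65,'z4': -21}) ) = 72 + 8 + 94 + 65 + (-21)
= 218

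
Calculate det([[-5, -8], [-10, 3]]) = -95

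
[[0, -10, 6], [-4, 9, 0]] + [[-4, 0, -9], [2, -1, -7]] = [[-4, -10, -3], [-2, 8, -7]]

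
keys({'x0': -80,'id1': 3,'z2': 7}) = ['x0', 'id1', 'z2']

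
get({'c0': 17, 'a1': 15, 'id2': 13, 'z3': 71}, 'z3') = 71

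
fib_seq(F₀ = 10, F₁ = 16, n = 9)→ F_2 = F_1 + F_0 = 26
F_3 = F_2 + F_1 = 42
F_4 = F_3 + F_2 = 68
...
= [10, 16, 26, 42, 68, 110, 178, 288, 466]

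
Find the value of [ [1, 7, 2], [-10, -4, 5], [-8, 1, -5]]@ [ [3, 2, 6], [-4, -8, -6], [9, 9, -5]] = [[-7, -36, -46], [31, 57, -61], [-73, -69, -29]]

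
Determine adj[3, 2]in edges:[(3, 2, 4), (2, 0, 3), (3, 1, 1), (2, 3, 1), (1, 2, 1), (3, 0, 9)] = 4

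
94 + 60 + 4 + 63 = 221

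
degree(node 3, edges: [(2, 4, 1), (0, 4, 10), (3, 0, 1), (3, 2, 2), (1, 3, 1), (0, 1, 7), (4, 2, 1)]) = 3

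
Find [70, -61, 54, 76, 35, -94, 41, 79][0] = 70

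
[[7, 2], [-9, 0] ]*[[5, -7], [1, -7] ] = C[0][0] = (7)*(5) + (2)*(1) = 37
C[0][1] = (7)*(-7) + (2)*(-7) = -63
C[1][0] = (-9)*(5) + (0)*(1) = -45
C[1][1] = (-9)*(-7) + (0)*(-7) = 63
= [[37, -63], [-45, 63]]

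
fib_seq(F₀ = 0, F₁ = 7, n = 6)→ [0, 7, 7, 14, 21, 35]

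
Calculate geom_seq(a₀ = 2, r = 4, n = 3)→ a_0 = 2*4^0 = 2
a_1 = 2*4^1 = 8
a_2 = 2*4^2 = 32
= [2, 8, 32]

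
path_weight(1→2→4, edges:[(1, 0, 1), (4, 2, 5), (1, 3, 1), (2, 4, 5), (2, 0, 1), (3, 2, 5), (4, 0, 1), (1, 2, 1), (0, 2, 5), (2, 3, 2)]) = w(1→2)=1 + w(2→4)=5
= 6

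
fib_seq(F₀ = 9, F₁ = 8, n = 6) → [9, 8, 17, 25, 42, 67]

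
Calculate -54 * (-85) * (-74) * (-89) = 30229740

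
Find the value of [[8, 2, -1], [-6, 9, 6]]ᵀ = [[8, -6], [2, 9], [-1, 6]]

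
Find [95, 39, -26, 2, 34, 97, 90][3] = 2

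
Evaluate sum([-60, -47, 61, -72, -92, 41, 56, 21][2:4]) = -11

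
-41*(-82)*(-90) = -302580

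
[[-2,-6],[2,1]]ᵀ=[[-2, 2], [-6, 1]]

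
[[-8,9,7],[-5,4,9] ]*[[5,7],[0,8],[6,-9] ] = C[0][0] = (-8)*(5) + (9)*(0) + (7)*(6) = 2
C[0][1] = (-8)*(7) + (9)*(8) + (7)*(-9) = -47
C[1][0] = (-5)*(5) + (4)*(0) + (9)*(6) = 29
C[1][1] = (-5)*(7) + (4)*(8) + (9)*(-9) = -84
= [[2, -47], [29, -84]]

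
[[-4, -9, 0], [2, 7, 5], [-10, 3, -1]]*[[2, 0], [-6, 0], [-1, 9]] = C[0][0] = (-4)*(2) + (-9)*(-6) + (0)*(-1) = 46
C[0][1] = (-4)*(0) + (-9)*(0) + (0)*(9) = 0
C[1][0] = (2)*(2) + (7)*(-6) + (5)*(-1) = -43
C[1][1] = (2)*(0) + (7)*(0) + (5)*(9) = 45
C[2][0] = (-10)*(2) + (3)*(-6) + (-1)*(-1) = -37
C[2][1] = (-10)*(0) + (3)*(0) + (-1)*(9) = -9
= [[46, 0], [-43, 45], [-37, -9]]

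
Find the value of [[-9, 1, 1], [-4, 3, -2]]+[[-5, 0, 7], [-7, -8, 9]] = [[-14, 1, 8], [-11, -5, 7]]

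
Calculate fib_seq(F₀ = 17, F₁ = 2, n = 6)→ [17, 2, 19, 21, 40, 61]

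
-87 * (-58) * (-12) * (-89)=5389128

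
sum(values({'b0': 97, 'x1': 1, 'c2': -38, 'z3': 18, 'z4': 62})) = 97 + 1 + (-38) + 18 + 62
= 140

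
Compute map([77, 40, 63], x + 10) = [87, 50, 73]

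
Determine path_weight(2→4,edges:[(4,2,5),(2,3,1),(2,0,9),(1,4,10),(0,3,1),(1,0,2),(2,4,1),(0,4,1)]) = 1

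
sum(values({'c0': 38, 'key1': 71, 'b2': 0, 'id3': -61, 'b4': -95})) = -47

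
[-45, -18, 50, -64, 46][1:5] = [-18, 50, -64, 46]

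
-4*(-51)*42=8568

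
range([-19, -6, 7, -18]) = 26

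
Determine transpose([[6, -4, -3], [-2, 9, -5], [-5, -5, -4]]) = [[6, -2, -5], [-4, 9, -5], [-3, -5, -4]]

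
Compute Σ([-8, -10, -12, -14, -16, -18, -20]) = -98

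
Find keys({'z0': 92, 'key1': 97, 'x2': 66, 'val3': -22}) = ['z0', 'key1', 'x2', 'val3']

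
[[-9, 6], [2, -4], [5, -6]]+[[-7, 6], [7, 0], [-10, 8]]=[[-16, 12], [9, -4], [-5, 2]]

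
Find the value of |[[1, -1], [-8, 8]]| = 0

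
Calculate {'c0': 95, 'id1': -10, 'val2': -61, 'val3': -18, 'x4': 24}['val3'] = -18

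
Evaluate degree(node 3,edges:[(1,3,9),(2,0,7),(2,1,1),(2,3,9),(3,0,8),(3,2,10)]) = 4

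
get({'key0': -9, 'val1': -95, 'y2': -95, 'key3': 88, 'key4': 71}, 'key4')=71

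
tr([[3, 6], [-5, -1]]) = 2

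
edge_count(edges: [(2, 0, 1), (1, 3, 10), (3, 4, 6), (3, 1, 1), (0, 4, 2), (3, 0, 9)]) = 6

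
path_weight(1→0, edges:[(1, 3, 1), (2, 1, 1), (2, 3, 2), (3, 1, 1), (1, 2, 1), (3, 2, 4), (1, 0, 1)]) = 1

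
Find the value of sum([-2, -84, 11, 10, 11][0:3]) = -75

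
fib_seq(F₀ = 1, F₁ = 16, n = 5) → [1, 16, 17, 33, 50]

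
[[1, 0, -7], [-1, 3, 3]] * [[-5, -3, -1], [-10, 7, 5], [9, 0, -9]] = C[0][0] = (1)*(-5) + (0)*(-10) + (-7)*(9) = -68
C[0][1] = (1)*(-3) + (0)*(7) + (-7)*(0) = -3
C[0][2] = (1)*(-1) + (0)*(5) + (-7)*(-9) = 62
C[1][0] = (-1)*(-5) + (3)*(-10) + (3)*(9) = 2
C[1][1] = (-1)*(-3) + (3)*(7) + (3)*(0) = 24
C[1][2] = (-1)*(-1) + (3)*(5) + (3)*(-9) = -11
= [[-68, -3, 62], [2, 24, -11]]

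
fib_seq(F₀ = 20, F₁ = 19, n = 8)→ [20, 19, 39, 58, 97, 155, 252, 407]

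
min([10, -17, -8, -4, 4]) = -17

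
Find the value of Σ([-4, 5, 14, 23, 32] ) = 70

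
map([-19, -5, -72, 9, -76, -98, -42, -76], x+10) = -19+10=-9, -5+10=5, -72+10=-62, 9+10=19, -76+10=-66, -98+10=-88, -42+10=-32, -76+10=-66
= [-9, 5, -62, 19, -66, -88, -32, -66]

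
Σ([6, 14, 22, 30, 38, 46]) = 6 + 14 + 22 + 30 + 38 + 46
= 156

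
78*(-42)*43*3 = -422604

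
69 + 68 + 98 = 235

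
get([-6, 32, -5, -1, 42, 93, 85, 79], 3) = -1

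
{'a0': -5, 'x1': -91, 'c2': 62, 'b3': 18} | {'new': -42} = {'a0': -5, 'x1': -91, 'c2': 62, 'b3': 18, 'new': -42}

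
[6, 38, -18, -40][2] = -18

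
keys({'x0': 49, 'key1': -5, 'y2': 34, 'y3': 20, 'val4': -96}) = ['x0', 'key1', 'y2', 'y3', 'val4']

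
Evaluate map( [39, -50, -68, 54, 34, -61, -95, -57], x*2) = [78, -100, -136, 108, 68, -122, -190, -114]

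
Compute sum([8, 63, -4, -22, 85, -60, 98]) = 168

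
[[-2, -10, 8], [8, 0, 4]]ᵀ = [[-2, 8], [-10, 0], [8, 4]]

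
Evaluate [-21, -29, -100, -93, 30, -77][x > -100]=keep x where x > -100: -21✓, -29✓, -100✗, -93✓, 30✓, -77✓
= [-21, -29, -93, 30, -77]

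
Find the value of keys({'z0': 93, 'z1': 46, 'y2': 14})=['z0', 'z1', 'y2']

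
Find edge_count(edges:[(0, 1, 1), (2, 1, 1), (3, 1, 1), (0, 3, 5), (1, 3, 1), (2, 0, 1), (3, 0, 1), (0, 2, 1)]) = 8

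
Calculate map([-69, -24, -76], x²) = [4761, 576, 5776]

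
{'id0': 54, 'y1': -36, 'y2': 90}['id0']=54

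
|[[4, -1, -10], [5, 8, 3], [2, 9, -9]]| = -737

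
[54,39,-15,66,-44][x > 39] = [54, 66]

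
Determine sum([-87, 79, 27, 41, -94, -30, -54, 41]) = -77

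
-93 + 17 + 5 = -71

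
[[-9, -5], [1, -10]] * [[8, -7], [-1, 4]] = C[0][0] = (-9)*(8) + (-5)*(-1) = -67
C[0][1] = (-9)*(-7) + (-5)*(4) = 43
C[1][0] = (1)*(8) + (-10)*(-1) = 18
C[1][1] = (1)*(-7) + (-10)*(4) = -47
= [[-67, 43], [18, -47]]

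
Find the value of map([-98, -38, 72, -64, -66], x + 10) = [-88, -28, 82, -54, -56]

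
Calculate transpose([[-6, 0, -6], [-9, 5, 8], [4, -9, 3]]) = [[-6, -9, 4], [0, 5, -9], [-6, 8, 3]]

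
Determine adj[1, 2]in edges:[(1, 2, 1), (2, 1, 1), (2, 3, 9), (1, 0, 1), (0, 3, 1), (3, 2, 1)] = 1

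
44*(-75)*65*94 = -20163000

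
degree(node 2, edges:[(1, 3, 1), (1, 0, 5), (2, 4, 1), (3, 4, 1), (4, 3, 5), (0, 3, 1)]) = 1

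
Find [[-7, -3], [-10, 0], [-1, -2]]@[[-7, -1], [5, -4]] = C[0][0] = (-7)*(-7) + (-3)*(5) = 34
C[0][1] = (-7)*(-1) + (-3)*(-4) = 19
C[1][0] = (-10)*(-7) + (0)*(5) = 70
C[1][1] = (-10)*(-1) + (0)*(-4) = 10
C[2][0] = (-1)*(-7) + (-2)*(5) = -3
C[2][1] = (-1)*(-1) + (-2)*(-4) = 9
= [[34, 19], [70, 10], [-3, 9]]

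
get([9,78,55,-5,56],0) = 9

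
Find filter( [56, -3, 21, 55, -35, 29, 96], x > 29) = [56, 55, 96]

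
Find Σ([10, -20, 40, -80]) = 10 + -20 + 40 + -80
= -50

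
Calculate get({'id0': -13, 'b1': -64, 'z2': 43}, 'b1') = -64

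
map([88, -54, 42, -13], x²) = [7744, 2916, 1764, 169]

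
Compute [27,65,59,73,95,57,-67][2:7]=[59, 73, 95, 57, -67]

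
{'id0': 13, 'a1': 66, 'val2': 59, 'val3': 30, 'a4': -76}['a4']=-76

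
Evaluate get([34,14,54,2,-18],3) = 2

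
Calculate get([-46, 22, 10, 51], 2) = 10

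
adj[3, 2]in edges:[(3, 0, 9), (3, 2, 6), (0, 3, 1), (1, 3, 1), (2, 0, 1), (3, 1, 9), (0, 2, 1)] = 6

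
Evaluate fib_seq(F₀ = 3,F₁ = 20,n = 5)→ [3, 20, 23, 43, 66]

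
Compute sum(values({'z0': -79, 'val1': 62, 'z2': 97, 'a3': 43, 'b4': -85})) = (-79) + 62 + 97 + 43 + (-85)
= 38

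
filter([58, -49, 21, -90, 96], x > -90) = [58, -49, 21, 96]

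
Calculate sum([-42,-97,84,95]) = 40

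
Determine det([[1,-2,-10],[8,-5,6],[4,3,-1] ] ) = -517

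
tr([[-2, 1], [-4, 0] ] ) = -2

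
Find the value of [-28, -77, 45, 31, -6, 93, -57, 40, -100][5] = 93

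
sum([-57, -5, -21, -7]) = -90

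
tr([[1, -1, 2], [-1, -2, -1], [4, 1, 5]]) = 4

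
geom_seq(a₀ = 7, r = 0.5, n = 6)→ [7.0, 3.5, 1.75, 0.875, 0.4375, 0.21875]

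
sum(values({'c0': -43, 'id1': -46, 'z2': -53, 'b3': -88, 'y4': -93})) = -323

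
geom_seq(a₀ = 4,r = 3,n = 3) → a_0 = 4*3^0 = 4
a_1 = 4*3^1 = 12
a_2 = 4*3^2 = 36
= [4, 12, 36]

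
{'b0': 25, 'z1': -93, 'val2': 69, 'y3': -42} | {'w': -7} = {'b0': 25, 'z1': -93, 'val2': 69, 'y3': -42, 'w': -7}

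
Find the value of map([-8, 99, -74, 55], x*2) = [-16, 198, -148, 110]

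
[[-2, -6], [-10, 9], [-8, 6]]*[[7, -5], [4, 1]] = C[0][0] = (-2)*(7) + (-6)*(4) = -38
C[0][1] = (-2)*(-5) + (-6)*(1) = 4
C[1][0] = (-10)*(7) + (9)*(4) = -34
C[1][1] = (-10)*(-5) + (9)*(1) = 59
C[2][0] = (-8)*(7) + (6)*(4) = -32
C[2][1] = (-8)*(-5) + (6)*(1) = 46
= [[-38, 4], [-34, 59], [-32, 46]]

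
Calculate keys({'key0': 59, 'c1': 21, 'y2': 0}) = ['key0', 'c1', 'y2']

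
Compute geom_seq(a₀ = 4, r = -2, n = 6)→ a_0 = 4*(-2)^0 = 4
a_1 = 4*(-2)^1 = -8
a_2 = 4*(-2)^2 = 16
...
= [4, -8, 16, -32, 64, -128]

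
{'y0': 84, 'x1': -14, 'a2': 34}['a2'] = 34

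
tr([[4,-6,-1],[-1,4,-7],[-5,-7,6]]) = diagonal: 4 + 4 + 6
= 14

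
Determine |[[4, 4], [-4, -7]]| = (4)*(-7) - (4)*(-4)
= -12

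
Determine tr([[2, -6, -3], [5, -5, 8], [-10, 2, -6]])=-9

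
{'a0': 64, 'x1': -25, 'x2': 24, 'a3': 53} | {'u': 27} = {'a0': 64, 'x1': -25, 'x2': 24, 'a3': 53, 'u': 27}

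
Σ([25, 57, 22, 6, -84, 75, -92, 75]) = 84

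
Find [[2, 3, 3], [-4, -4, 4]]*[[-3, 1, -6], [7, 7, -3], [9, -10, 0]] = [[42, -7, -21], [20, -72, 36]]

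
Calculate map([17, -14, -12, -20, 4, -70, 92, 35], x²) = [289, 196, 144, 400, 16, 4900, 8464, 1225]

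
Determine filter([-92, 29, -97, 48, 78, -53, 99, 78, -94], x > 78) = [99]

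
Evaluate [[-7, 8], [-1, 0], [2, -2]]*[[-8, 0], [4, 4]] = [[88, 32], [8, 0], [-24, -8]]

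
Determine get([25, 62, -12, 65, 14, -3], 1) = 62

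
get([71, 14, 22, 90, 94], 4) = 94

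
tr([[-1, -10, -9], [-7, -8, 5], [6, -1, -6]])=-15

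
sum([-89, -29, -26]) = -144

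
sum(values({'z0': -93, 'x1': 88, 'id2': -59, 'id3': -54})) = (-93) + 88 + (-59) + (-54)
= -118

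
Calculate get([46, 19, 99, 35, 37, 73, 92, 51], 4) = 37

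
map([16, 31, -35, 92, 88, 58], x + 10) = [26, 41, -25, 102, 98, 68]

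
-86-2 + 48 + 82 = 42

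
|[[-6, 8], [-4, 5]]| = (-6)*(5) - (8)*(-4)
= 2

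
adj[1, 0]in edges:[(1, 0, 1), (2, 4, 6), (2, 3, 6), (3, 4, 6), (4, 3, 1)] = 1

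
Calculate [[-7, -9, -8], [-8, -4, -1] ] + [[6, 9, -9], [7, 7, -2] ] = [[-1, 0, -17], [-1, 3, -3]]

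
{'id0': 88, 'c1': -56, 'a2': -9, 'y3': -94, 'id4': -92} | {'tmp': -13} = {'id0': 88, 'c1': -56, 'a2': -9, 'y3': -94, 'id4': -92, 'tmp': -13}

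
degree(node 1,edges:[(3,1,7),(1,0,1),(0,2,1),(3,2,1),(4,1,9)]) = incident: (3,1), (1,0), (4,1)
= 3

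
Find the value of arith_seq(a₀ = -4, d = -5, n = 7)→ a_0 = -4 + 0*-5 = -4
a_1 = -4 + 1*-5 = -9
a_2 = -4 + 2*-5 = -14
...
= [-4, -9, -14, -19, -24, -29, -34]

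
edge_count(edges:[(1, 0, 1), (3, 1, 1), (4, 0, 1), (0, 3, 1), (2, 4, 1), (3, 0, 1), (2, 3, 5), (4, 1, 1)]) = 8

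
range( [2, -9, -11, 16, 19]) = 30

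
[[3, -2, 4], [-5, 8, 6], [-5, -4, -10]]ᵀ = [[3, -5, -5], [-2, 8, -4], [4, 6, -10]]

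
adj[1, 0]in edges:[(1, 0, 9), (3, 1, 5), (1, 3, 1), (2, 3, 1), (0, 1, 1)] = 9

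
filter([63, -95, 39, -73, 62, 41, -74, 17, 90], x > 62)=[63, 90]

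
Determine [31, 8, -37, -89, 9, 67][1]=8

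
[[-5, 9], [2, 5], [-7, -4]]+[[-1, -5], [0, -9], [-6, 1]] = [[-6, 4], [2, -4], [-13, -3]]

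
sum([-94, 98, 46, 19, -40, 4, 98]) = (-94) + 98 + 46 + 19 + (-40) + 4 + 98
= 131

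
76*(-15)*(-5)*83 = 473100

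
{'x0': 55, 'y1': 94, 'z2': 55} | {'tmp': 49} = {'x0': 55, 'y1': 94, 'z2': 55, 'tmp': 49}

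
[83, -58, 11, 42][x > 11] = [83, 42]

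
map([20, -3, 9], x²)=(20)²=400, (-3)²=9, (9)²=81
= [400, 9, 81]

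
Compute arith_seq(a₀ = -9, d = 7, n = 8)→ a_0 = -9 + 0*7 = -9
a_1 = -9 + 1*7 = -2
a_2 = -9 + 2*7 = 5
...
= [-9, -2, 5, 12, 19, 26, 33, 40]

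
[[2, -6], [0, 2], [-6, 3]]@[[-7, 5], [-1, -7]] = [[-8, 52], [-2, -14], [39, -51]]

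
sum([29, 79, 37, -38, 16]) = 123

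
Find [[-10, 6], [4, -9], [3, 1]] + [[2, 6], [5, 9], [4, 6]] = [[-8, 12], [9, 0], [7, 7]]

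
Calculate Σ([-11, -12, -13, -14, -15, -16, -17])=-98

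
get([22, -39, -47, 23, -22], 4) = -22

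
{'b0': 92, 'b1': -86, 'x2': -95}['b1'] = -86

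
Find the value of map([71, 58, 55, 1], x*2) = 71*2=142, 58*2=116, 55*2=110, 1*2=2
= [142, 116, 110, 2]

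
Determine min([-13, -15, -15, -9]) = -15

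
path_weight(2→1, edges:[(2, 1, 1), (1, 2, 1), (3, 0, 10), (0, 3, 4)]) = w(2→1)=1
= 1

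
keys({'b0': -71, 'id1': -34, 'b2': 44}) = ['b0', 'id1', 'b2']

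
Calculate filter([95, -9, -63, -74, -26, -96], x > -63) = keep x where x > -63: 95✓, -9✓, -63✗, -74✗, -26✓, -96✗
= [95, -9, -26]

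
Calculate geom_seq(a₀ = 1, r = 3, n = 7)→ [1, 3, 9, 27, 81, 243, 729]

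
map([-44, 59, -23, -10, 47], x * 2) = [-88, 118, -46, -20, 94]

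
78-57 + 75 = 96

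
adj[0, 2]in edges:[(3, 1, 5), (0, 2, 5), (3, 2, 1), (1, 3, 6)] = 5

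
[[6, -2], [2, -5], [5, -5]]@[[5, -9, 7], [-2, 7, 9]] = [[34, -68, 24], [20, -53, -31], [35, -80, -10]]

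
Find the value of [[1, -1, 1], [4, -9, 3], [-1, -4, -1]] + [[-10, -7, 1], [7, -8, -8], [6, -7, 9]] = [[-9, -8, 2], [11, -17, -5], [5, -11, 8]]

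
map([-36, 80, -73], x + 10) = -36+10=-26, 80+10=90, -73+10=-63
= [-26, 90, -63]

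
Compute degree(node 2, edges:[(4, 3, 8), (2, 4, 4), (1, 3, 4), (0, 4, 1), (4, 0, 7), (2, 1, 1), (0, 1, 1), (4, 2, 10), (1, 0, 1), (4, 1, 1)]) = incident: (2,4), (2,1), (4,2)
= 3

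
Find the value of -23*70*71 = -114310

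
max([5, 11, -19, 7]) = 11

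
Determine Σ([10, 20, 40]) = 70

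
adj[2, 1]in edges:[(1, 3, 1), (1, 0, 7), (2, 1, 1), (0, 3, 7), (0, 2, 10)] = 1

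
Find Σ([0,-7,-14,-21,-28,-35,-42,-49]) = 0 + (-7) + (-14) + (-21) + (-28) + (-35) + (-42) + (-49)
= -196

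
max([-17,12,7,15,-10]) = 15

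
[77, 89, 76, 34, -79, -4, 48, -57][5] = -4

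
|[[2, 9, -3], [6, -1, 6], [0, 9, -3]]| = -102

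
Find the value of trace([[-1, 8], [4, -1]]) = -2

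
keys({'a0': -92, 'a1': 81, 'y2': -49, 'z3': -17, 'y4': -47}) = ['a0', 'a1', 'y2', 'z3', 'y4']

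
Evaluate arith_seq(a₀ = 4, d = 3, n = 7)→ [4, 7, 10, 13, 16, 19, 22]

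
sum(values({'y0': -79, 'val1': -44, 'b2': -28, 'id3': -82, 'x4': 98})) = (-79) + (-44) + (-28) + (-82) + 98
= -135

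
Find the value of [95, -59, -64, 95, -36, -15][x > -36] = keep x where x > -36: 95✓, -59✗, -64✗, 95✓, -36✗, -15✓
= [95, 95, -15]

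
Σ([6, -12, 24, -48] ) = -30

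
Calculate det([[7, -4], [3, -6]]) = -30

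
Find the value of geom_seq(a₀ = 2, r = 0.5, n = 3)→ a_0 = 2*0.5^0 = 2.0
a_1 = 2*0.5^1 = 1.0
a_2 = 2*0.5^2 = 0.5
= [2.0, 1.0, 0.5]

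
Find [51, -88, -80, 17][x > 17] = keep x where x > 17: 51✓, -88✗, -80✗, 17✗
= [51]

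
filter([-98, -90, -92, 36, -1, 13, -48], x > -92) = [-90, 36, -1, 13, -48]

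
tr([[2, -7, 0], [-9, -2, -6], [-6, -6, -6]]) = -6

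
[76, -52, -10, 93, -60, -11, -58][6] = -58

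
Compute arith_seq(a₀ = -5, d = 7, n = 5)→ [-5, 2, 9, 16, 23]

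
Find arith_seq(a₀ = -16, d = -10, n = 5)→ [-16, -26, -36, -46, -56]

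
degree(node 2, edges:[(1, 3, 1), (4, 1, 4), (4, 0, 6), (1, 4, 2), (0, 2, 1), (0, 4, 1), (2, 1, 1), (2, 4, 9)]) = incident: (0,2), (2,1), (2,4)
= 3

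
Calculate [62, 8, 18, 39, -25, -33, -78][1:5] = [8, 18, 39, -25]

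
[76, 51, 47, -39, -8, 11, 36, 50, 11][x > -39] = [76, 51, 47, -8, 11, 36, 50, 11]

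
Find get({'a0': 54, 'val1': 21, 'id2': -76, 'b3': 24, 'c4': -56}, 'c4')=-56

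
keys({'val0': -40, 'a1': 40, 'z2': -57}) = ['val0', 'a1', 'z2']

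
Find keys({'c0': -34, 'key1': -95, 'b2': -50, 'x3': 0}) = ['c0', 'key1', 'b2', 'x3']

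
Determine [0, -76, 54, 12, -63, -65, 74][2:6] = [54, 12, -63, -65]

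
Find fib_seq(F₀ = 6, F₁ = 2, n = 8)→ F_2 = F_1 + F_0 = 8
F_3 = F_2 + F_1 = 10
F_4 = F_3 + F_2 = 18
...
= [6, 2, 8, 10, 18, 28, 46, 74]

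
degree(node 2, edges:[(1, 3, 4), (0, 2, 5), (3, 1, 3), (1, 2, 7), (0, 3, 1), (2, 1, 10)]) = 3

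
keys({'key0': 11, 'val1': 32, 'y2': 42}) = ['key0', 'val1', 'y2']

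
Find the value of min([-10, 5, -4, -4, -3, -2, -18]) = -18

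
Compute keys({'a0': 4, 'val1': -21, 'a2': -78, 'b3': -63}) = ['a0', 'val1', 'a2', 'b3']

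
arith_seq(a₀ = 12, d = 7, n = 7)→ a_0 = 12 + 0*7 = 12
a_1 = 12 + 1*7 = 19
a_2 = 12 + 2*7 = 26
...
= [12, 19, 26, 33, 40, 47, 54]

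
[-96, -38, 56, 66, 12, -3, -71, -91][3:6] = [66, 12, -3]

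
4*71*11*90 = 281160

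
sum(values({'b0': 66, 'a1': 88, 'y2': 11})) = 66 + 88 + 11
= 165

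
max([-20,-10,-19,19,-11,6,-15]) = 19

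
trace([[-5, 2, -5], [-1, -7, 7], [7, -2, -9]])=diagonal: (-5) + (-7) + (-9)
= -21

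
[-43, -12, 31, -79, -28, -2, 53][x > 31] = keep x where x > 31: -43✗, -12✗, 31✗, -79✗, -28✗, -2✗, 53✓
= [53]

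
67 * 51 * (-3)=-10251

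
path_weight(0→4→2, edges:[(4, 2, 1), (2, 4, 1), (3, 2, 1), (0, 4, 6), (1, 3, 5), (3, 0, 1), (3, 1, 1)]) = w(0→4)=6 + w(4→2)=1
= 7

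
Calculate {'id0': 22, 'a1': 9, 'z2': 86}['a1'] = 9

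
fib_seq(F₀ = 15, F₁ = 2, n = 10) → [15, 2, 17, 19, 36, 55, 91, 146, 237, 383]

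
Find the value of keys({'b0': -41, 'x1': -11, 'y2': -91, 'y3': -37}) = ['b0', 'x1', 'y2', 'y3']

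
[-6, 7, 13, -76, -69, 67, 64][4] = -69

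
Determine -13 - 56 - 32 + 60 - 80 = -121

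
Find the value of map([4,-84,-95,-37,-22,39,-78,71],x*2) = 4*2=8, -84*2=-168, -95*2=-190, -37*2=-74, -22*2=-44, 39*2=78, -78*2=-156, 71*2=142
= [8, -168, -190, -74, -44, 78, -156, 142]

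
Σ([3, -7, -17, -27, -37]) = 3 + (-7) + (-17) + (-27) + (-37)
= -85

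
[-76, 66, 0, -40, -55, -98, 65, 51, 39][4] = -55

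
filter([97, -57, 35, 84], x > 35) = [97, 84]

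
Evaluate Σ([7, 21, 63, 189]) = 7 + 21 + 63 + 189
= 280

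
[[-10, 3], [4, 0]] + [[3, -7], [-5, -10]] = [[-7, -4], [-1, -10]]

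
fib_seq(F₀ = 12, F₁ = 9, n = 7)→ [12, 9, 21, 30, 51, 81, 132]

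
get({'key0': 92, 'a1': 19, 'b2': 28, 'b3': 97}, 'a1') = 19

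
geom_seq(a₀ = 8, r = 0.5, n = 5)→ a_0 = 8*0.5^0 = 8.0
a_1 = 8*0.5^1 = 4.0
a_2 = 8*0.5^2 = 2.0
...
= [8.0, 4.0, 2.0, 1.0, 0.5]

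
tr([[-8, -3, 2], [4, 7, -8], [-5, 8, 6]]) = diagonal: (-8) + 7 + 6
= 5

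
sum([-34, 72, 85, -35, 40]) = 128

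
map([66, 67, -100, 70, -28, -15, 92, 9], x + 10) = [76, 77, -90, 80, -18, -5, 102, 19]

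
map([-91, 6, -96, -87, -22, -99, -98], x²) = (-91)²=8281, (6)²=36, (-96)²=9216, (-87)²=7569, (-22)²=484, (-99)²=9801, (-98)²=9604
= [8281, 36, 9216, 7569, 484, 9801, 9604]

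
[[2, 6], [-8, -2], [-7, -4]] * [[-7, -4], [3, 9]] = C[0][0] = (2)*(-7) + (6)*(3) = 4
C[0][1] = (2)*(-4) + (6)*(9) = 46
C[1][0] = (-8)*(-7) + (-2)*(3) = 50
C[1][1] = (-8)*(-4) + (-2)*(9) = 14
C[2][0] = (-7)*(-7) + (-4)*(3) = 37
C[2][1] = (-7)*(-4) + (-4)*(9) = -8
= [[4, 46], [50, 14], [37, -8]]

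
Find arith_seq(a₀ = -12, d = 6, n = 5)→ [-12, -6, 0, 6, 12]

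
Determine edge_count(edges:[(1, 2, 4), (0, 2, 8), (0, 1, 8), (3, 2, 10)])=4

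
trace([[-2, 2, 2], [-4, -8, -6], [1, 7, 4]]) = diagonal: (-2) + (-8) + 4
= -6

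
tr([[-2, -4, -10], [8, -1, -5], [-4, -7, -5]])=-8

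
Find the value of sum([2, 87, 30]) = 119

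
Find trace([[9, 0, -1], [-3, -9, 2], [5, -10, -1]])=diagonal: 9 + (-9) + (-1)
= -1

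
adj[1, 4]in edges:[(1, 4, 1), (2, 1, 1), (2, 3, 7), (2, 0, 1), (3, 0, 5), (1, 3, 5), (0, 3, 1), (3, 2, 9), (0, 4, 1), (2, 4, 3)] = 1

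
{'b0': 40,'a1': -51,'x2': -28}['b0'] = 40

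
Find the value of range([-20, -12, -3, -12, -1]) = 19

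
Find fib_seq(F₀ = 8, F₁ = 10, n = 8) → [8, 10, 18, 28, 46, 74, 120, 194]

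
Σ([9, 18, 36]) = 63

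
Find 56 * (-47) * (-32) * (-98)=-8253952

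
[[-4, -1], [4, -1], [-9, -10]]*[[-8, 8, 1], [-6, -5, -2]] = [[38, -27, -2], [-26, 37, 6], [132, -22, 11]]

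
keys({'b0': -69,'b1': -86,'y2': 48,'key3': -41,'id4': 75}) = ['b0', 'b1', 'y2', 'key3', 'id4']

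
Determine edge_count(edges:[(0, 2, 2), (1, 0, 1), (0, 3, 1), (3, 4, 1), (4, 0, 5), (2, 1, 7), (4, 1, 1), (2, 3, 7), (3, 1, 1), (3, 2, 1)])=10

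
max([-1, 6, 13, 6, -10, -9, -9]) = 13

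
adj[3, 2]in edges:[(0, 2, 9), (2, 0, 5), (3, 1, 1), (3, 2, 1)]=1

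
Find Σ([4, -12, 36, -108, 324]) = 4 + -12 + 36 + -108 + 324
= 244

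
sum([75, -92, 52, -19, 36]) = 75 + (-92) + 52 + (-19) + 36
= 52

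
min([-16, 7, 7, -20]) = -20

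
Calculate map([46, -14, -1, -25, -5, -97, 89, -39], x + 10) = [56, -4, 9, -15, 5, -87, 99, -29]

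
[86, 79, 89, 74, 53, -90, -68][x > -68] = [86, 79, 89, 74, 53]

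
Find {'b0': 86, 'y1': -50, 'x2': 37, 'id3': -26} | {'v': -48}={'b0': 86, 'y1': -50, 'x2': 37, 'id3': -26, 'v': -48}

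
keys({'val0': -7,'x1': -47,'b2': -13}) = ['val0', 'x1', 'b2']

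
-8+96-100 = -12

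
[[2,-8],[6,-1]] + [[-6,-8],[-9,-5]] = [[-4, -16], [-3, -6]]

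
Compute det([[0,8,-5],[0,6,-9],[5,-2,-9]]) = (1)*(0)*det([[6, -9], [-2, -9]]) + (-1)*(8)*det([[0, -9], [5, -9]]) + (1)*(-5)*det([[0, 6], [5, -2]])
= 0 + -360 + 150
= -210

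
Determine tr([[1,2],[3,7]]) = diagonal: 1 + 7
= 8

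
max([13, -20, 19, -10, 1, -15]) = 19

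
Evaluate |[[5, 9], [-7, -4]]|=(5)*(-4) - (9)*(-7)
= 43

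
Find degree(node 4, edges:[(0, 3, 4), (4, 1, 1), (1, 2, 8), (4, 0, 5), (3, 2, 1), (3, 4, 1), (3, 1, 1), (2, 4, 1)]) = 4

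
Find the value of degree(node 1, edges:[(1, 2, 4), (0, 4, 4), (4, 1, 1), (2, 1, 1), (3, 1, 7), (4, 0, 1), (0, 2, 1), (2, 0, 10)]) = 4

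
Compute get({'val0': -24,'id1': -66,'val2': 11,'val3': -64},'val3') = -64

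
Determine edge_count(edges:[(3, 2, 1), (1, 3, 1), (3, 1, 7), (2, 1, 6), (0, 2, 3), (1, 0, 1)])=6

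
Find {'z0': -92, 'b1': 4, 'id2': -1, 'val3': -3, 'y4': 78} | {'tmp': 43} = {'z0': -92, 'b1': 4, 'id2': -1, 'val3': -3, 'y4': 78, 'tmp': 43}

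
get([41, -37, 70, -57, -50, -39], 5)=-39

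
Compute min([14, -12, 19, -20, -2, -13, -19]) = -20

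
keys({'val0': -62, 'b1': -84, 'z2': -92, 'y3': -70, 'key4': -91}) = ['val0', 'b1', 'z2', 'y3', 'key4']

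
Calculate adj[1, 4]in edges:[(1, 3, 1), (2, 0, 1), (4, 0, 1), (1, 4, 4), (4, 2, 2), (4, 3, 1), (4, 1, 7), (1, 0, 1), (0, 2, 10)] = 4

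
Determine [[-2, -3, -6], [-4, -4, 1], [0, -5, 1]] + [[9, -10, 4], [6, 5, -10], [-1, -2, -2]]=[[7, -13, -2], [2, 1, -9], [-1, -7, -1]]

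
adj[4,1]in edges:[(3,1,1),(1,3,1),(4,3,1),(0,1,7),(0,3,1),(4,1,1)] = 1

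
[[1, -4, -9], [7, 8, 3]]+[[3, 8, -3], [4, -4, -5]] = [[4, 4, -12], [11, 4, -2]]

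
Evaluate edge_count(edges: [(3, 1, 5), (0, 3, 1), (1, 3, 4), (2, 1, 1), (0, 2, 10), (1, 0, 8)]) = 6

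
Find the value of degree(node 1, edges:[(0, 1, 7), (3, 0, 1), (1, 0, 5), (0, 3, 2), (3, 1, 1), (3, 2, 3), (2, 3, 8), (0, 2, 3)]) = incident: (0,1), (1,0), (3,1)
= 3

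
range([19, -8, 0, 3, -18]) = 37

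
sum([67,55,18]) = 67 + 55 + 18
= 140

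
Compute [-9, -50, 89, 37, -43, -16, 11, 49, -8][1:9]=[-50, 89, 37, -43, -16, 11, 49, -8]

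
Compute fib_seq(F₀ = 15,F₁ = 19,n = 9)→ F_2 = F_1 + F_0 = 34
F_3 = F_2 + F_1 = 53
F_4 = F_3 + F_2 = 87
...
= [15, 19, 34, 53, 87, 140, 227, 367, 594]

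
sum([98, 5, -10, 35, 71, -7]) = 98 + 5 + (-10) + 35 + 71 + (-7)
= 192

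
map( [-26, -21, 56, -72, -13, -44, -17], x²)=[676, 441, 3136, 5184, 169, 1936, 289]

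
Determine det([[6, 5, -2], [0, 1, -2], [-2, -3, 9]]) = 34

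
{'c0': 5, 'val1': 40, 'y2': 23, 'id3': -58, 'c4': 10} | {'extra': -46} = {'c0': 5, 'val1': 40, 'y2': 23, 'id3': -58, 'c4': 10, 'extra': -46}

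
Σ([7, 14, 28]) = 7 + 14 + 28
= 49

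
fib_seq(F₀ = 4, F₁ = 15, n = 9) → [4, 15, 19, 34, 53, 87, 140, 227, 367]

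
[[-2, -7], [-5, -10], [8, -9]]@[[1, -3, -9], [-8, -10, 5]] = [[54, 76, -17], [75, 115, -5], [80, 66, -117]]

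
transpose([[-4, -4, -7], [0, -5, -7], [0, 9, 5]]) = [[-4, 0, 0], [-4, -5, 9], [-7, -7, 5]]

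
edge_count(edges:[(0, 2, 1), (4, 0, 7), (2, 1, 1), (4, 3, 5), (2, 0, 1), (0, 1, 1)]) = 6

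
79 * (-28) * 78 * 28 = -4831008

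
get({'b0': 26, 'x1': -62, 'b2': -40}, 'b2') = -40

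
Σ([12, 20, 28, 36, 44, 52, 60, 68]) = 320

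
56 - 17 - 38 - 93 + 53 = -39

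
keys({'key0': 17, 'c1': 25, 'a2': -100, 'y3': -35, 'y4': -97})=['key0', 'c1', 'a2', 'y3', 'y4']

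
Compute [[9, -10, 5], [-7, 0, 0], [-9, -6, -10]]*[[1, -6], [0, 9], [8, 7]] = C[0][0] = (9)*(1) + (-10)*(0) + (5)*(8) = 49
C[0][1] = (9)*(-6) + (-10)*(9) + (5)*(7) = -109
C[1][0] = (-7)*(1) + (0)*(0) + (0)*(8) = -7
C[1][1] = (-7)*(-6) + (0)*(9) + (0)*(7) = 42
C[2][0] = (-9)*(1) + (-6)*(0) + (-10)*(8) = -89
C[2][1] = (-9)*(-6) + (-6)*(9) + (-10)*(7) = -70
= [[49, -109], [-7, 42], [-89, -70]]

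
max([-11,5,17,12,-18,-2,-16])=17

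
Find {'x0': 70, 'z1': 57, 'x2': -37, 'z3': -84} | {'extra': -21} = {'x0': 70, 'z1': 57, 'x2': -37, 'z3': -84, 'extra': -21}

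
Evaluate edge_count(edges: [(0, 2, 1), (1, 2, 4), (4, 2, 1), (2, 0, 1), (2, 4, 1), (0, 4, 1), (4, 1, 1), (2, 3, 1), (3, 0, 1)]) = 9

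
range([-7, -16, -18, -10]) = 11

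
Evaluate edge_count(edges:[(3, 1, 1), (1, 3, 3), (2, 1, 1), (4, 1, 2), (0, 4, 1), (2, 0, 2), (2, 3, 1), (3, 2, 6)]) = 8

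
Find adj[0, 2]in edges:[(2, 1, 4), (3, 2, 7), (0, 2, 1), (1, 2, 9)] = 1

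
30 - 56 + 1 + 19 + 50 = 44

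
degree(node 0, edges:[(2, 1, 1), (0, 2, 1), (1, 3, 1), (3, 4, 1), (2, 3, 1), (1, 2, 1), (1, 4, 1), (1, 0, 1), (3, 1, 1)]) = 2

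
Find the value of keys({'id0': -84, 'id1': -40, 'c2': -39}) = ['id0', 'id1', 'c2']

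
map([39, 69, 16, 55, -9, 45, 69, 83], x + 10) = 39+10=49, 69+10=79, 16+10=26, 55+10=65, -9+10=1, 45+10=55, 69+10=79, 83+10=93
= [49, 79, 26, 65, 1, 55, 79, 93]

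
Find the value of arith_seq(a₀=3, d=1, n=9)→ a_0 = 3 + 0*1 = 3
a_1 = 3 + 1*1 = 4
a_2 = 3 + 2*1 = 5
...
= [3, 4, 5, 6, 7, 8, 9, 10, 11]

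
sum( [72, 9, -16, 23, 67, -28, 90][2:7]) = 136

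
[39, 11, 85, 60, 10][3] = 60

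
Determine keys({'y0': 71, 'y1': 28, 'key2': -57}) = ['y0', 'y1', 'key2']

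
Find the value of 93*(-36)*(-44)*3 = 441936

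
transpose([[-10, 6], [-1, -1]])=[[-10, -1], [6, -1]]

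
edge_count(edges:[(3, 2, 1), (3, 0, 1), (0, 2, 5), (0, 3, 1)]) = 4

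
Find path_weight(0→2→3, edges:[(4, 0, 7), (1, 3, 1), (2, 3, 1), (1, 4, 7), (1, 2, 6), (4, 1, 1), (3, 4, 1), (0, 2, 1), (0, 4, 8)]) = w(0→2)=1 + w(2→3)=1
= 2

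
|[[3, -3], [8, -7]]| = (3)*(-7) - (-3)*(8)
= 3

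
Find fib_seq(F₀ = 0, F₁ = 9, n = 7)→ F_2 = F_1 + F_0 = 9
F_3 = F_2 + F_1 = 18
F_4 = F_3 + F_2 = 27
...
= [0, 9, 9, 18, 27, 45, 72]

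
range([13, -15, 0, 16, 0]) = 31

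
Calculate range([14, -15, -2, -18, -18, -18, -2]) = 32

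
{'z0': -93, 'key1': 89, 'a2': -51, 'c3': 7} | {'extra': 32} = {'z0': -93, 'key1': 89, 'a2': -51, 'c3': 7, 'extra': 32}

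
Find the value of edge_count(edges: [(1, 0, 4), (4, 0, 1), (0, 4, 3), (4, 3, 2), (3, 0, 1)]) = 5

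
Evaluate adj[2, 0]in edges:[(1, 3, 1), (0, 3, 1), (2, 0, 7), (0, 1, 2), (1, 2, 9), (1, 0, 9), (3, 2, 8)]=7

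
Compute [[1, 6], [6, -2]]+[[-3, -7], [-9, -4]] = [[-2, -1], [-3, -6]]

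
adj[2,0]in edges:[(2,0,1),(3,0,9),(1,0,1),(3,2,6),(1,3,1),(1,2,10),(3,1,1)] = 1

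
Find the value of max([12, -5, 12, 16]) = 16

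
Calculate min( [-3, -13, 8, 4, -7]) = -13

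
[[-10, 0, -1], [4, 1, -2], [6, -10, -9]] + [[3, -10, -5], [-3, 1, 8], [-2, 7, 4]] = [[-7, -10, -6], [1, 2, 6], [4, -3, -5]]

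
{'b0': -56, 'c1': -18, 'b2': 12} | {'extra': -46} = {'b0': -56, 'c1': -18, 'b2': 12, 'extra': -46}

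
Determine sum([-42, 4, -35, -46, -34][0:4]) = slice → [-42, 4, -35, -46]
(-42) + 4 + (-35) + (-46)
= -119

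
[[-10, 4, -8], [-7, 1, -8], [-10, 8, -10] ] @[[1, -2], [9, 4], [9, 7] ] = C[0][0] = (-10)*(1) + (4)*(9) + (-8)*(9) = -46
C[0][1] = (-10)*(-2) + (4)*(4) + (-8)*(7) = -20
C[1][0] = (-7)*(1) + (1)*(9) + (-8)*(9) = -70
C[1][1] = (-7)*(-2) + (1)*(4) + (-8)*(7) = -38
C[2][0] = (-10)*(1) + (8)*(9) + (-10)*(9) = -28
C[2][1] = (-10)*(-2) + (8)*(4) + (-10)*(7) = -18
= [[-46, -20], [-70, -38], [-28, -18]]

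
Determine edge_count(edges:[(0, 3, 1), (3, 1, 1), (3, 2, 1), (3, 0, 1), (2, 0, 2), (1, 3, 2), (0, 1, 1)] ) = 7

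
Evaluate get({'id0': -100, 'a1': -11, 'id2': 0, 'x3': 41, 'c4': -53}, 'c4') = -53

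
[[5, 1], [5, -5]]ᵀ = [[5, 5], [1, -5]]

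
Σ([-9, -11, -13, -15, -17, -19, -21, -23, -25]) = (-9) + (-11) + (-13) + (-15) + (-17) + (-19) + (-21) + (-23) + (-25)
= -153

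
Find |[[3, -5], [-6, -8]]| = (3)*(-8) - (-5)*(-6)
= -54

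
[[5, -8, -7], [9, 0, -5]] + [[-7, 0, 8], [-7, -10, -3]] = [[-2, -8, 1], [2, -10, -8]]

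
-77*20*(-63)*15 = 1455300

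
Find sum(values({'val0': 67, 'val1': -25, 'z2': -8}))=34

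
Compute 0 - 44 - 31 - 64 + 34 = -105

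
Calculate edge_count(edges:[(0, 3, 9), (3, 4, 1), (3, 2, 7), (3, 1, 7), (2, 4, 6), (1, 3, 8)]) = 6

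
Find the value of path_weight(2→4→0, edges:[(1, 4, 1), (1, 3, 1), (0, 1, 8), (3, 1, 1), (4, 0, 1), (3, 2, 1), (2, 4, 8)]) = 9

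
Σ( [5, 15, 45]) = 5 + 15 + 45
= 65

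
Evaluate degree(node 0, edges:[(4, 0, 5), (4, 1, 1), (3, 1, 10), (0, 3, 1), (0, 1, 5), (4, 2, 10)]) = 3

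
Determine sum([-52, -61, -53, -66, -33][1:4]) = -180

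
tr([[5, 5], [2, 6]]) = diagonal: 5 + 6
= 11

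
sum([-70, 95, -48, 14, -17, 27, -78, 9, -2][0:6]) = slice → [-70, 95, -48, 14, -17, 27]
(-70) + 95 + (-48) + 14 + (-17) + 27
= 1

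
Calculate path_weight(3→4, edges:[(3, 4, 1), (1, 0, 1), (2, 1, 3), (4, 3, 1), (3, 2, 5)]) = w(3→4)=1
= 1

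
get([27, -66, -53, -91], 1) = -66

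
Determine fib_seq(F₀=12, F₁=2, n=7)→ [12, 2, 14, 16, 30, 46, 76]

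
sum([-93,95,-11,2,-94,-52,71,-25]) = -107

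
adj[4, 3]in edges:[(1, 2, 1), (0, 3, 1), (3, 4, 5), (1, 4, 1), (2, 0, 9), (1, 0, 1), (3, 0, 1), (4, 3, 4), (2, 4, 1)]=4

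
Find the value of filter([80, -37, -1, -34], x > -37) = keep x where x > -37: 80✓, -37✗, -1✓, -34✓
= [80, -1, -34]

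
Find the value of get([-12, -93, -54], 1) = -93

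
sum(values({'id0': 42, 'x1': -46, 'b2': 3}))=42 + (-46) + 3
= -1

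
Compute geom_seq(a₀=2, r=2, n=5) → [2, 4, 8, 16, 32]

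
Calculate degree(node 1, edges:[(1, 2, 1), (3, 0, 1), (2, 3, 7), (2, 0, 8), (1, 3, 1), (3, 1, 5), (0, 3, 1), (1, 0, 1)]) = incident: (1,2), (1,3), (3,1), (1,0)
= 4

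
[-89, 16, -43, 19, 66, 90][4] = 66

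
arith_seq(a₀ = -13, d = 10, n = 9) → a_0 = -13 + 0*10 = -13
a_1 = -13 + 1*10 = -3
a_2 = -13 + 2*10 = 7
...
= [-13, -3, 7, 17, 27, 37, 47, 57, 67]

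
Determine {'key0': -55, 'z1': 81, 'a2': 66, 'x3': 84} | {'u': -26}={'key0': -55, 'z1': 81, 'a2': 66, 'x3': 84, 'u': -26}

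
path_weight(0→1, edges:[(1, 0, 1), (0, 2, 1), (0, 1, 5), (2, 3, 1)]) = 5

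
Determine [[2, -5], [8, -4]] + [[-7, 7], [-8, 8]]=[[-5, 2], [0, 4]]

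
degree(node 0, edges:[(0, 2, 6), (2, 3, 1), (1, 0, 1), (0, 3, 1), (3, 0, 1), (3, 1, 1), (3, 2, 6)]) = 4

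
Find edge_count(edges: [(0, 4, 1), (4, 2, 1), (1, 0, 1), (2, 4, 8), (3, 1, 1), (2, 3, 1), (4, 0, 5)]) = 7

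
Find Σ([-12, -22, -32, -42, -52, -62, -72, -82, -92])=-468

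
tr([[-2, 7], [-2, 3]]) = diagonal: (-2) + 3
= 1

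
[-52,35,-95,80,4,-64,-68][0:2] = [-52, 35]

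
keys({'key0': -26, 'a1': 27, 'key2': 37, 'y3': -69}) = ['key0', 'a1', 'key2', 'y3']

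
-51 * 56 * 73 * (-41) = 8548008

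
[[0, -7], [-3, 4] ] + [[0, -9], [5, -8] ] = [[0, -16], [2, -4]]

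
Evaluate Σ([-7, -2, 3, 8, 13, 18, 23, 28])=84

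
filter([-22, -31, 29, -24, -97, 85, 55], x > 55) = keep x where x > 55: -22✗, -31✗, 29✗, -24✗, -97✗, 85✓, 55✗
= [85]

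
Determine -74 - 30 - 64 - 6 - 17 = -191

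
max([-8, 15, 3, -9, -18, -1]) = 15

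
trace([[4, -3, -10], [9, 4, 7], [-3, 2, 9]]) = 17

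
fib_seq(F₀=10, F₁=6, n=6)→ [10, 6, 16, 22, 38, 60]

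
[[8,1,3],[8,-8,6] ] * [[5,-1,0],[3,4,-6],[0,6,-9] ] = [[43, 14, -33], [16, -4, -6]]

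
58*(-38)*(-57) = 125628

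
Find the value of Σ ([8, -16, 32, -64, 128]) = 8 + -16 + 32 + -64 + 128
= 88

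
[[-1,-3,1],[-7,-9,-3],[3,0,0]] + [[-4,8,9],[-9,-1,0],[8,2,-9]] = [[-5, 5, 10], [-16, -10, -3], [11, 2, -9]]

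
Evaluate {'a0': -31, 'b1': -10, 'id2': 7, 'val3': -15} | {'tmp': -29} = {'a0': -31, 'b1': -10, 'id2': 7, 'val3': -15, 'tmp': -29}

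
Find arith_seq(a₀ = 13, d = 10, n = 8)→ a_0 = 13 + 0*10 = 13
a_1 = 13 + 1*10 = 23
a_2 = 13 + 2*10 = 33
...
= [13, 23, 33, 43, 53, 63, 73, 83]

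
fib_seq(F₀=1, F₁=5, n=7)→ F_2 = F_1 + F_0 = 6
F_3 = F_2 + F_1 = 11
F_4 = F_3 + F_2 = 17
...
= [1, 5, 6, 11, 17, 28, 45]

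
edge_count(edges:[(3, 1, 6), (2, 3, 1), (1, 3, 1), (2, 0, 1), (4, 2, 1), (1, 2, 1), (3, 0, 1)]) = 7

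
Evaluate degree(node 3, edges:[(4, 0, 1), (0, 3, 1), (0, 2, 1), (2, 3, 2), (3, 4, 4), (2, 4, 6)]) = incident: (0,3), (2,3), (3,4)
= 3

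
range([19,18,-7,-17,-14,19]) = 36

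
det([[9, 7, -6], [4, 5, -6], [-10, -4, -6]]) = -102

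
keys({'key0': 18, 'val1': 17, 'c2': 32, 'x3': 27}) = ['key0', 'val1', 'c2', 'x3']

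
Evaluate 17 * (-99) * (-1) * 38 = 63954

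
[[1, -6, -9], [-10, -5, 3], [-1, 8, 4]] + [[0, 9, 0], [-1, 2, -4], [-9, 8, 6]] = [[1, 3, -9], [-11, -3, -1], [-10, 16, 10]]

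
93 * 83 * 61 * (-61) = -28722399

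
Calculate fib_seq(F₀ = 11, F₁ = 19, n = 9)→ [11, 19, 30, 49, 79, 128, 207, 335, 542]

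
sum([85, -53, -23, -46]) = 85 + (-53) + (-23) + (-46)
= -37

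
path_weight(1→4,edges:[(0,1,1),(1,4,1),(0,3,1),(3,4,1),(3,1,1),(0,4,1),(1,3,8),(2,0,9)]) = w(1→4)=1
= 1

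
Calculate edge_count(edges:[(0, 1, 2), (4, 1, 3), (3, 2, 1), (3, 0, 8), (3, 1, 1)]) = 5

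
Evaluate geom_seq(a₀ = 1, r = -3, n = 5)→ a_0 = 1*(-3)^0 = 1
a_1 = 1*(-3)^1 = -3
a_2 = 1*(-3)^2 = 9
...
= [1, -3, 9, -27, 81]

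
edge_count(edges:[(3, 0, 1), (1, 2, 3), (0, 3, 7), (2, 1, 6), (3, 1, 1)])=5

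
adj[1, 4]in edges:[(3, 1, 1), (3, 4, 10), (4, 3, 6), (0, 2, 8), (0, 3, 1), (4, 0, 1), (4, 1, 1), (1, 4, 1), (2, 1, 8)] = 1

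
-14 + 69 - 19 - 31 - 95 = -90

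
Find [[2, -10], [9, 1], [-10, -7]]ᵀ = [[2, 9, -10], [-10, 1, -7]]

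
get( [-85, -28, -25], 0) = -85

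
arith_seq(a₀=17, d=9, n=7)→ a_0 = 17 + 0*9 = 17
a_1 = 17 + 1*9 = 26
a_2 = 17 + 2*9 = 35
...
= [17, 26, 35, 44, 53, 62, 71]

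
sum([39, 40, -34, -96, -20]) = -71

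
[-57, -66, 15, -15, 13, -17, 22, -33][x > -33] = [15, -15, 13, -17, 22]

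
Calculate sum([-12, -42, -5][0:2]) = -54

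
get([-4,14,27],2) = 27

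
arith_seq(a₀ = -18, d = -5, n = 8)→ [-18, -23, -28, -33, -38, -43, -48, -53]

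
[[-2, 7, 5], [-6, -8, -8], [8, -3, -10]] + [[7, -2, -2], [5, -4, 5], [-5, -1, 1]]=[[5, 5, 3], [-1, -12, -3], [3, -4, -9]]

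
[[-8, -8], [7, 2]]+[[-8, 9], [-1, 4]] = [[-16, 1], [6, 6]]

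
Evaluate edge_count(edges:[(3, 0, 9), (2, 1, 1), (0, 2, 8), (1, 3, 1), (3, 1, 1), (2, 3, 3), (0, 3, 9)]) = 7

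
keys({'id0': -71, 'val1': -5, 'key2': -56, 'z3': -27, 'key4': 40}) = ['id0', 'val1', 'key2', 'z3', 'key4']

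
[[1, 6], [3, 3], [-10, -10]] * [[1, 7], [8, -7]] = C[0][0] = (1)*(1) + (6)*(8) = 49
C[0][1] = (1)*(7) + (6)*(-7) = -35
C[1][0] = (3)*(1) + (3)*(8) = 27
C[1][1] = (3)*(7) + (3)*(-7) = 0
C[2][0] = (-10)*(1) + (-10)*(8) = -90
C[2][1] = (-10)*(7) + (-10)*(-7) = 0
= [[49, -35], [27, 0], [-90, 0]]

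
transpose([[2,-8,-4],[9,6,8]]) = [[2, 9], [-8, 6], [-4, 8]]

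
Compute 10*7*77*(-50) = -269500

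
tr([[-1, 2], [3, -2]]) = -3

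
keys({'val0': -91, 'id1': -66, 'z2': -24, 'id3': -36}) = ['val0', 'id1', 'z2', 'id3']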